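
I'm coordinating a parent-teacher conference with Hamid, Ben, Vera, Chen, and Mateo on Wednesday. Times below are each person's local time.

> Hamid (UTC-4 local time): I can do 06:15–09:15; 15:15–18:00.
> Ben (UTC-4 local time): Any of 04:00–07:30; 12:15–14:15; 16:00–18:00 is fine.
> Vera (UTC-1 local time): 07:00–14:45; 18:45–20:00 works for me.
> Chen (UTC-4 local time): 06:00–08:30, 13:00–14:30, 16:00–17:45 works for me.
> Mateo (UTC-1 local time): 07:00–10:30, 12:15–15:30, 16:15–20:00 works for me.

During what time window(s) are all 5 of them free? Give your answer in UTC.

Hamid in UTC: 10:15-13:15, 19:15-22:00 (add 4h to convert from UTC-4).
Ben in UTC: 08:00-11:30, 16:15-18:15, 20:00-22:00 (add 4h to convert from UTC-4).
Vera in UTC: 08:00-15:45, 19:45-21:00 (add 1h to convert from UTC-1).
Chen in UTC: 10:00-12:30, 17:00-18:30, 20:00-21:45 (add 4h to convert from UTC-4).
Mateo in UTC: 08:00-11:30, 13:15-16:30, 17:15-21:00 (add 1h to convert from UTC-1).
Hamid ∩ Ben: 10:15-11:30, 20:00-22:00.
Hamid ∩ Ben ∩ Vera: 10:15-11:30, 20:00-21:00.
Hamid ∩ Ben ∩ Vera ∩ Chen: 10:15-11:30, 20:00-21:00.
Hamid ∩ Ben ∩ Vera ∩ Chen ∩ Mateo: 10:15-11:30, 20:00-21:00.
So the common availability across everyone is 10:15-11:30, 20:00-21:00.

10:15-11:30, 20:00-21:00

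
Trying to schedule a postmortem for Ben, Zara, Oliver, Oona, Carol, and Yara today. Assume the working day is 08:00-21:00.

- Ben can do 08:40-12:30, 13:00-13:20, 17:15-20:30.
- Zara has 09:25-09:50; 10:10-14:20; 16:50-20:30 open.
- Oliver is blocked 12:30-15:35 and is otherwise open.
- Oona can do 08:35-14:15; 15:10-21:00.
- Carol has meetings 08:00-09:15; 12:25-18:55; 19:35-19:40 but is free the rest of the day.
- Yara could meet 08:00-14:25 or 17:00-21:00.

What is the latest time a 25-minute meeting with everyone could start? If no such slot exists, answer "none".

Ben free: 08:40-12:30, 13:00-13:20, 17:15-20:30.
Zara free: 09:25-09:50, 10:10-14:20, 16:50-20:30.
Oliver free: 08:00-12:30, 15:35-21:00 (invert busy blocks within the working day).
Oona free: 08:35-14:15, 15:10-21:00.
Carol free: 09:15-12:25, 18:55-19:35, 19:40-21:00 (invert busy blocks within the working day).
Yara free: 08:00-14:25, 17:00-21:00.
Ben ∩ Zara: 09:25-09:50, 10:10-12:30, 13:00-13:20, 17:15-20:30.
Ben ∩ Zara ∩ Oliver: 09:25-09:50, 10:10-12:30, 17:15-20:30.
Ben ∩ Zara ∩ Oliver ∩ Oona: 09:25-09:50, 10:10-12:30, 17:15-20:30.
Ben ∩ Zara ∩ Oliver ∩ Oona ∩ Carol: 09:25-09:50, 10:10-12:25, 18:55-19:35, 19:40-20:30.
Ben ∩ Zara ∩ Oliver ∩ Oona ∩ Carol ∩ Yara: 09:25-09:50, 10:10-12:25, 18:55-19:35, 19:40-20:30.
The last common window of at least 25 minutes is 19:40-20:30; a 25-minute meeting can start as late as 20:05 and still end by 20:30.

20:05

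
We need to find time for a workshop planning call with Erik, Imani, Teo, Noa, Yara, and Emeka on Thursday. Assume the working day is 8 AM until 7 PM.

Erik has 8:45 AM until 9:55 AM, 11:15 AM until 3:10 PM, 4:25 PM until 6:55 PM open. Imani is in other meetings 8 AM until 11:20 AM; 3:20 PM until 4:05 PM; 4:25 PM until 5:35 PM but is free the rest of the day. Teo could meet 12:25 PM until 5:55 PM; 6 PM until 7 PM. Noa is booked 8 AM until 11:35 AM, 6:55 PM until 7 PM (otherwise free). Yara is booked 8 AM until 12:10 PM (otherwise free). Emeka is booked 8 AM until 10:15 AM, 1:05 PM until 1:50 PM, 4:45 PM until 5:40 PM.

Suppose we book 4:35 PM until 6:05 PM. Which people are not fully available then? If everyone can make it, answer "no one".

Erik free: 08:45-09:55, 11:15-15:10, 16:25-18:55.
Imani free: 11:20-15:20, 16:05-16:25, 17:35-19:00 (invert busy blocks within the working day).
Teo free: 12:25-17:55, 18:00-19:00.
Noa free: 11:35-18:55 (invert busy blocks within the working day).
Yara free: 12:10-19:00 (invert busy blocks within the working day).
Emeka free: 10:15-13:05, 13:50-16:45, 17:40-19:00 (invert busy blocks within the working day).
Erik: free for 16:35-18:05. Imani: not fully free for 16:35-18:05. Teo: not fully free for 16:35-18:05. Noa: free for 16:35-18:05. Yara: free for 16:35-18:05. Emeka: not fully free for 16:35-18:05.

Emeka, Imani, Teo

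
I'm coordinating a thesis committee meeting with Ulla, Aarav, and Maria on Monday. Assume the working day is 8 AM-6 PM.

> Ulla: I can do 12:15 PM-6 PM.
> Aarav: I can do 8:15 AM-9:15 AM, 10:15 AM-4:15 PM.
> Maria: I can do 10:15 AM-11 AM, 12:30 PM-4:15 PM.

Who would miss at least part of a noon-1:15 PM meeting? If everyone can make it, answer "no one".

Ulla: not fully free for 12:00-13:15. Aarav: free for 12:00-13:15. Maria: not fully free for 12:00-13:15.

Maria, Ulla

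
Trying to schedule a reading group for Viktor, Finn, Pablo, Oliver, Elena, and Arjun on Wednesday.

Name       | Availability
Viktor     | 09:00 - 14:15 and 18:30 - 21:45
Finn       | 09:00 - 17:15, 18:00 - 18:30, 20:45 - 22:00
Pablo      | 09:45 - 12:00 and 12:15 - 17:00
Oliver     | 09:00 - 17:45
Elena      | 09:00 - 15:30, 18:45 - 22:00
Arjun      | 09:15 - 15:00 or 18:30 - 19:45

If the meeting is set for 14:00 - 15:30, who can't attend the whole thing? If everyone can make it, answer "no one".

Arjun, Viktor

Viktor: not fully free for 14:00-15:30. Finn: free for 14:00-15:30. Pablo: free for 14:00-15:30. Oliver: free for 14:00-15:30. Elena: free for 14:00-15:30. Arjun: not fully free for 14:00-15:30.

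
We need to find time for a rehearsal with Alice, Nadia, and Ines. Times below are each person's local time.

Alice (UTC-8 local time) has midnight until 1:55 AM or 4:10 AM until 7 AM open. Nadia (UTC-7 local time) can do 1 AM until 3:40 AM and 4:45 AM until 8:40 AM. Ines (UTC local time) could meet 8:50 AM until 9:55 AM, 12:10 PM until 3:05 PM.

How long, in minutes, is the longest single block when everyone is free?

170

Alice in UTC: 08:00-09:55, 12:10-15:00 (add 8h to convert from UTC-8).
Nadia in UTC: 08:00-10:40, 11:45-15:40 (add 7h to convert from UTC-7).
Ines in UTC: 08:50-09:55, 12:10-15:05.
Alice ∩ Nadia: 08:00-09:55, 12:10-15:00.
Alice ∩ Nadia ∩ Ines: 08:50-09:55, 12:10-15:00.
Those are the intersection windows.
The longest is 12:10-15:00 at 170 minutes.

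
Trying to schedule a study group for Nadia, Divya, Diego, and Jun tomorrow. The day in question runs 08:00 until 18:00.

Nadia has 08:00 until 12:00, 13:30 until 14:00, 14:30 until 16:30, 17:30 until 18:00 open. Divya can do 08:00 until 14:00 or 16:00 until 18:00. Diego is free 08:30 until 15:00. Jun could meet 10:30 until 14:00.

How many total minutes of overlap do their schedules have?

Nadia ∩ Divya: 08:00-12:00, 13:30-14:00, 16:00-16:30, 17:30-18:00.
Nadia ∩ Divya ∩ Diego: 08:30-12:00, 13:30-14:00.
Nadia ∩ Divya ∩ Diego ∩ Jun: 10:30-12:00, 13:30-14:00.
Those are the intersection windows.
Summing the common windows: 90 + 30 = 120 minutes.

120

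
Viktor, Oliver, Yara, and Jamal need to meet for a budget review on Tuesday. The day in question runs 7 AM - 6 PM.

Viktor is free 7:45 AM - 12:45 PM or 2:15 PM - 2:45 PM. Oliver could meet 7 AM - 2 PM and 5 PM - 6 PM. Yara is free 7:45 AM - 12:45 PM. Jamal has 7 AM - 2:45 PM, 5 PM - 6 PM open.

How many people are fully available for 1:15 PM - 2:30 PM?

1

Jamal can make the full 13:15-14:30 slot — that's 1.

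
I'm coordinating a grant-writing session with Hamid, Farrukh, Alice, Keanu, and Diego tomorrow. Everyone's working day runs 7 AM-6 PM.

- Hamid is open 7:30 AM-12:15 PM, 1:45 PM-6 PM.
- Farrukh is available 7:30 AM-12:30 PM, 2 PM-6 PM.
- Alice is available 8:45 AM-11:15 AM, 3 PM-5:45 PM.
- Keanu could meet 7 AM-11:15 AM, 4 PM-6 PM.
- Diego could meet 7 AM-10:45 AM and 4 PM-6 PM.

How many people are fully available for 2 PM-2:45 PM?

2

Hamid and Farrukh can make the full 14:00-14:45 slot — that's 2.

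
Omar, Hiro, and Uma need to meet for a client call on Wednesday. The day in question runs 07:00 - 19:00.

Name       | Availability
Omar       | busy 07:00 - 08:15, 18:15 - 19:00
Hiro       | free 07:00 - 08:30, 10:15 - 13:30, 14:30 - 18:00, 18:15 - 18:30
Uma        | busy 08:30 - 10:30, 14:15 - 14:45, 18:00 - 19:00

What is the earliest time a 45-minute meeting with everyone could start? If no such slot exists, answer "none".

10:30

Omar free: 08:15-18:15 (invert busy blocks within the working day).
Hiro free: 07:00-08:30, 10:15-13:30, 14:30-18:00, 18:15-18:30.
Uma free: 07:00-08:30, 10:30-14:15, 14:45-18:00 (invert busy blocks within the working day).
Omar ∩ Hiro: 08:15-08:30, 10:15-13:30, 14:30-18:00.
Omar ∩ Hiro ∩ Uma: 08:15-08:30, 10:30-13:30, 14:45-18:00.
So the common availability across everyone is 08:15-08:30, 10:30-13:30, 14:45-18:00.
The first common window of at least 45 minutes is 10:30-13:30, so the earliest start is 10:30.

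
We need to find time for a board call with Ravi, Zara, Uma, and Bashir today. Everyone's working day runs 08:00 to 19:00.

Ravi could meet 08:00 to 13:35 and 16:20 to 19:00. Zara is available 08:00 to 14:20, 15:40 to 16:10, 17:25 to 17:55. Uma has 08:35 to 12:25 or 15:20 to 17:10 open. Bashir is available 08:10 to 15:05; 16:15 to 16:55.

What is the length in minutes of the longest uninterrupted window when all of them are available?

230

Ravi ∩ Zara: 08:00-13:35, 17:25-17:55.
Ravi ∩ Zara ∩ Uma: 08:35-12:25.
Ravi ∩ Zara ∩ Uma ∩ Bashir: 08:35-12:25.
So the common availability across everyone is 08:35-12:25.
The longest is 08:35-12:25 at 230 minutes.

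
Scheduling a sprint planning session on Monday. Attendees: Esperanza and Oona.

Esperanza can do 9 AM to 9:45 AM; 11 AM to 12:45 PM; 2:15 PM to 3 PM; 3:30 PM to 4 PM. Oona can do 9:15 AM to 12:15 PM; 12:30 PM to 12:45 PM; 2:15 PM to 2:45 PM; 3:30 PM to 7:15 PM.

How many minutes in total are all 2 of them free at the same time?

180

Esperanza ∩ Oona: 09:15-09:45, 11:00-12:15, 12:30-12:45, 14:15-14:45, 15:30-16:00.
Summing the common windows: 30 + 75 + 15 + 30 + 30 = 180 minutes.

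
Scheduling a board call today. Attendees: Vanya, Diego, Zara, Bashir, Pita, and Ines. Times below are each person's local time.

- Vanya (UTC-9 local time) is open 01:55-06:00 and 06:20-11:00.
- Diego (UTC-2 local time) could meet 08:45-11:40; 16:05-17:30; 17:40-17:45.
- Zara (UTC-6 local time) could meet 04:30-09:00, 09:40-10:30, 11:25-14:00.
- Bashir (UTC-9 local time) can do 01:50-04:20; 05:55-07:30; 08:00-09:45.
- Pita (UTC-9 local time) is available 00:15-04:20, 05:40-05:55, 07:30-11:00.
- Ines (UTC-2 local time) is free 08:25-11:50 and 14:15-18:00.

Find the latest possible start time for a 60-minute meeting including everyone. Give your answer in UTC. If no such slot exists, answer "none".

Vanya in UTC: 10:55-15:00, 15:20-20:00 (add 9h to convert from UTC-9).
Diego in UTC: 10:45-13:40, 18:05-19:30, 19:40-19:45 (add 2h to convert from UTC-2).
Zara in UTC: 10:30-15:00, 15:40-16:30, 17:25-20:00 (add 6h to convert from UTC-6).
Bashir in UTC: 10:50-13:20, 14:55-16:30, 17:00-18:45 (add 9h to convert from UTC-9).
Pita in UTC: 09:15-13:20, 14:40-14:55, 16:30-20:00 (add 9h to convert from UTC-9).
Ines in UTC: 10:25-13:50, 16:15-20:00 (add 2h to convert from UTC-2).
Vanya ∩ Diego: 10:55-13:40, 18:05-19:30, 19:40-19:45.
Vanya ∩ Diego ∩ Zara: 10:55-13:40, 18:05-19:30, 19:40-19:45.
Vanya ∩ Diego ∩ Zara ∩ Bashir: 10:55-13:20, 18:05-18:45.
Vanya ∩ Diego ∩ Zara ∩ Bashir ∩ Pita: 10:55-13:20, 18:05-18:45.
Vanya ∩ Diego ∩ Zara ∩ Bashir ∩ Pita ∩ Ines: 10:55-13:20, 18:05-18:45.
The last common window of at least 60 minutes is 10:55-13:20; a 60-minute meeting can start as late as 12:20 and still end by 13:20.

12:20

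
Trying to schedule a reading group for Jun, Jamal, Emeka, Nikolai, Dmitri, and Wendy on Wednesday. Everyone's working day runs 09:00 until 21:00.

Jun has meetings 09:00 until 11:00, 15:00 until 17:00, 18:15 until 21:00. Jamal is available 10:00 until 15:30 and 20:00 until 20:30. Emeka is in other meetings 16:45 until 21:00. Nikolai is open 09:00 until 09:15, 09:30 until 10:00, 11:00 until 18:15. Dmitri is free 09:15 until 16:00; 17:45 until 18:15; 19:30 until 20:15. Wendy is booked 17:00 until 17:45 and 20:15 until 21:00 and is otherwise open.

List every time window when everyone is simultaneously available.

Jun free: 11:00-15:00, 17:00-18:15 (invert busy blocks within the working day).
Jamal free: 10:00-15:30, 20:00-20:30.
Emeka free: 09:00-16:45 (invert busy blocks within the working day).
Nikolai free: 09:00-09:15, 09:30-10:00, 11:00-18:15.
Dmitri free: 09:15-16:00, 17:45-18:15, 19:30-20:15.
Wendy free: 09:00-17:00, 17:45-20:15 (invert busy blocks within the working day).
Jun ∩ Jamal: 11:00-15:00.
Jun ∩ Jamal ∩ Emeka: 11:00-15:00.
Jun ∩ Jamal ∩ Emeka ∩ Nikolai: 11:00-15:00.
Jun ∩ Jamal ∩ Emeka ∩ Nikolai ∩ Dmitri: 11:00-15:00.
Jun ∩ Jamal ∩ Emeka ∩ Nikolai ∩ Dmitri ∩ Wendy: 11:00-15:00.
Those are the intersection windows.

11:00-15:00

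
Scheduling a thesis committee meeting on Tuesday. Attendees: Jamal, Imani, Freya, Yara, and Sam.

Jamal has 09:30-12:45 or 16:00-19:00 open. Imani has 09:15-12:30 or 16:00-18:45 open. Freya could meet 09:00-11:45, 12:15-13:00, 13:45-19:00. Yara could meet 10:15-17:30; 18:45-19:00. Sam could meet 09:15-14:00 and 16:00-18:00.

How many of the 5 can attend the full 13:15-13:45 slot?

Yara and Sam can make the full 13:15-13:45 slot — that's 2.

2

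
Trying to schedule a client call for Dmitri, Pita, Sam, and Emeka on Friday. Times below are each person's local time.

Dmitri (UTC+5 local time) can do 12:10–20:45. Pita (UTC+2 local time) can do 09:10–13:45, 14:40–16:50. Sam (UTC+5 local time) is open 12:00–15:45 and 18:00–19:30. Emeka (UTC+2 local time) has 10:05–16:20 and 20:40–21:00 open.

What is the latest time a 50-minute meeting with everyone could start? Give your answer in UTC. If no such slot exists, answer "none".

Dmitri in UTC: 07:10-15:45 (subtract 5h to convert from UTC+5).
Pita in UTC: 07:10-11:45, 12:40-14:50 (subtract 2h to convert from UTC+2).
Sam in UTC: 07:00-10:45, 13:00-14:30 (subtract 5h to convert from UTC+5).
Emeka in UTC: 08:05-14:20, 18:40-19:00 (subtract 2h to convert from UTC+2).
Dmitri ∩ Pita: 07:10-11:45, 12:40-14:50.
Dmitri ∩ Pita ∩ Sam: 07:10-10:45, 13:00-14:30.
Dmitri ∩ Pita ∩ Sam ∩ Emeka: 08:05-10:45, 13:00-14:20.
The last common window of at least 50 minutes is 13:00-14:20; a 50-minute meeting can start as late as 13:30 and still end by 14:20.

13:30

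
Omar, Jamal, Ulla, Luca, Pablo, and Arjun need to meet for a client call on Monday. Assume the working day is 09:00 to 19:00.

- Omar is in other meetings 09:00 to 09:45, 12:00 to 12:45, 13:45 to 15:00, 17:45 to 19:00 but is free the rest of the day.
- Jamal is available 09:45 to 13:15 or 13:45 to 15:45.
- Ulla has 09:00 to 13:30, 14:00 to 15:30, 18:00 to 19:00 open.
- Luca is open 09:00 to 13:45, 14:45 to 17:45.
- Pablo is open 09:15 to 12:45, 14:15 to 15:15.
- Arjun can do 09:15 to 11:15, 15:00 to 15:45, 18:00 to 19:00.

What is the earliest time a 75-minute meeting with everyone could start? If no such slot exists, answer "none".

09:45

Omar free: 09:45-12:00, 12:45-13:45, 15:00-17:45 (invert busy blocks within the working day).
Jamal free: 09:45-13:15, 13:45-15:45.
Ulla free: 09:00-13:30, 14:00-15:30, 18:00-19:00.
Luca free: 09:00-13:45, 14:45-17:45.
Pablo free: 09:15-12:45, 14:15-15:15.
Arjun free: 09:15-11:15, 15:00-15:45, 18:00-19:00.
Omar ∩ Jamal: 09:45-12:00, 12:45-13:15, 15:00-15:45.
Omar ∩ Jamal ∩ Ulla: 09:45-12:00, 12:45-13:15, 15:00-15:30.
Omar ∩ Jamal ∩ Ulla ∩ Luca: 09:45-12:00, 12:45-13:15, 15:00-15:30.
Omar ∩ Jamal ∩ Ulla ∩ Luca ∩ Pablo: 09:45-12:00, 15:00-15:15.
Omar ∩ Jamal ∩ Ulla ∩ Luca ∩ Pablo ∩ Arjun: 09:45-11:15, 15:00-15:15.
The first common window of at least 75 minutes is 09:45-11:15, so the earliest start is 09:45.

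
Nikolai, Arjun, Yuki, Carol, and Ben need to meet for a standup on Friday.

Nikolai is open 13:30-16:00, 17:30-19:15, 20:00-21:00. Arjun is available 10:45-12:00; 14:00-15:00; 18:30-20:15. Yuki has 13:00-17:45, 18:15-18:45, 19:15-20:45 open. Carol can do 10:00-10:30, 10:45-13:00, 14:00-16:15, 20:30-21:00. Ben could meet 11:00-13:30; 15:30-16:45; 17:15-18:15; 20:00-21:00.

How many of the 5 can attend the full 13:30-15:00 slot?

Nikolai and Yuki can make the full 13:30-15:00 slot — that's 2.

2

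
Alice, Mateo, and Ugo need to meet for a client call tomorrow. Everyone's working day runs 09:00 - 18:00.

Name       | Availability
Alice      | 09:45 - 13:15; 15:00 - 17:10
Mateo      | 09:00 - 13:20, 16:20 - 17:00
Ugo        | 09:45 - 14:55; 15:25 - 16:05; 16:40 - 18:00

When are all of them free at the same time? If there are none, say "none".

09:45-13:15, 16:40-17:00

Alice ∩ Mateo: 09:45-13:15, 16:20-17:00.
Alice ∩ Mateo ∩ Ugo: 09:45-13:15, 16:40-17:00.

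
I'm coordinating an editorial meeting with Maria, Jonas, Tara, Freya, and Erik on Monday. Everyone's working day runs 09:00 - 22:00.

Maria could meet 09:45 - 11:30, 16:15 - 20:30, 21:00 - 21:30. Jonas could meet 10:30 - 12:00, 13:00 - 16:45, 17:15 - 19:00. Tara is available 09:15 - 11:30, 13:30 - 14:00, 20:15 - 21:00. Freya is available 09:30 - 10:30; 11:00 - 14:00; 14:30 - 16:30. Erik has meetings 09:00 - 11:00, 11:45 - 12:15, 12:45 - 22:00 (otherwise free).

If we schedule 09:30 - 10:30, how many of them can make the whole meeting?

2

Maria free: 09:45-11:30, 16:15-20:30, 21:00-21:30.
Jonas free: 10:30-12:00, 13:00-16:45, 17:15-19:00.
Tara free: 09:15-11:30, 13:30-14:00, 20:15-21:00.
Freya free: 09:30-10:30, 11:00-14:00, 14:30-16:30.
Erik free: 11:00-11:45, 12:15-12:45 (invert busy blocks within the working day).
Tara and Freya can make the full 09:30-10:30 slot — that's 2.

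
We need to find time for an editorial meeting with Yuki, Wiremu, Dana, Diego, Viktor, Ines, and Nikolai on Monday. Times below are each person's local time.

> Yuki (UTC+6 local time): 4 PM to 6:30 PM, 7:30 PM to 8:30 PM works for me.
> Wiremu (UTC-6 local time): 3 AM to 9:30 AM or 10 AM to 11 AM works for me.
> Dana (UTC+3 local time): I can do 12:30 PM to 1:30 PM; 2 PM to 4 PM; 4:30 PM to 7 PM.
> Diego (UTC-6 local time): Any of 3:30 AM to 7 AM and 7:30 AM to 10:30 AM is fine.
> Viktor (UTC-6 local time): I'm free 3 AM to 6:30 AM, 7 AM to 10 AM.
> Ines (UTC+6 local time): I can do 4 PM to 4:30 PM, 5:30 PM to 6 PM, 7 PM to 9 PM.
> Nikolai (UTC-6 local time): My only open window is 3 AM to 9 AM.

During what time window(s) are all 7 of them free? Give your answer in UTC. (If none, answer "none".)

10:00-10:30, 11:30-12:00, 13:30-14:30

Yuki in UTC: 10:00-12:30, 13:30-14:30 (subtract 6h to convert from UTC+6).
Wiremu in UTC: 09:00-15:30, 16:00-17:00 (add 6h to convert from UTC-6).
Dana in UTC: 09:30-10:30, 11:00-13:00, 13:30-16:00 (subtract 3h to convert from UTC+3).
Diego in UTC: 09:30-13:00, 13:30-16:30 (add 6h to convert from UTC-6).
Viktor in UTC: 09:00-12:30, 13:00-16:00 (add 6h to convert from UTC-6).
Ines in UTC: 10:00-10:30, 11:30-12:00, 13:00-15:00 (subtract 6h to convert from UTC+6).
Nikolai in UTC: 09:00-15:00 (add 6h to convert from UTC-6).
Yuki ∩ Wiremu: 10:00-12:30, 13:30-14:30.
Yuki ∩ Wiremu ∩ Dana: 10:00-10:30, 11:00-12:30, 13:30-14:30.
Yuki ∩ Wiremu ∩ Dana ∩ Diego: 10:00-10:30, 11:00-12:30, 13:30-14:30.
Yuki ∩ Wiremu ∩ Dana ∩ Diego ∩ Viktor: 10:00-10:30, 11:00-12:30, 13:30-14:30.
Yuki ∩ Wiremu ∩ Dana ∩ Diego ∩ Viktor ∩ Ines: 10:00-10:30, 11:30-12:00, 13:30-14:30.
Yuki ∩ Wiremu ∩ Dana ∩ Diego ∩ Viktor ∩ Ines ∩ Nikolai: 10:00-10:30, 11:30-12:00, 13:30-14:30.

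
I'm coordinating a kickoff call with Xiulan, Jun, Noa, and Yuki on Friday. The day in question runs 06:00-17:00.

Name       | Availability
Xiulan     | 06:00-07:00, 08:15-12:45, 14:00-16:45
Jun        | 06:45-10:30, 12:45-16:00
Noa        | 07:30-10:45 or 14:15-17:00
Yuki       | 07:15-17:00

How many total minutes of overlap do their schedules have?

Xiulan ∩ Jun: 06:45-07:00, 08:15-10:30, 14:00-16:00.
Xiulan ∩ Jun ∩ Noa: 08:15-10:30, 14:15-16:00.
Xiulan ∩ Jun ∩ Noa ∩ Yuki: 08:15-10:30, 14:15-16:00.
Summing the common windows: 135 + 105 = 240 minutes.

240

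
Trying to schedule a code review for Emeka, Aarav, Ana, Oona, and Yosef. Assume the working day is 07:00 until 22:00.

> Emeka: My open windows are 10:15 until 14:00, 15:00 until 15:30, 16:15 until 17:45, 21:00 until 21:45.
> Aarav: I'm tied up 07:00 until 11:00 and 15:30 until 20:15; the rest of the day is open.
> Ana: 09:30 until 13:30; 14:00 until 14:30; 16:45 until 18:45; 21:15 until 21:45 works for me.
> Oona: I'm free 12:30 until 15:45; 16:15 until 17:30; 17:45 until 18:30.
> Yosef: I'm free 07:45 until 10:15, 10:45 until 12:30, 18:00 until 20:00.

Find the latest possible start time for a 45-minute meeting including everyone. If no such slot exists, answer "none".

Emeka free: 10:15-14:00, 15:00-15:30, 16:15-17:45, 21:00-21:45.
Aarav free: 11:00-15:30, 20:15-22:00 (invert busy blocks within the working day).
Ana free: 09:30-13:30, 14:00-14:30, 16:45-18:45, 21:15-21:45.
Oona free: 12:30-15:45, 16:15-17:30, 17:45-18:30.
Yosef free: 07:45-10:15, 10:45-12:30, 18:00-20:00.
Emeka ∩ Aarav: 11:00-14:00, 15:00-15:30, 21:00-21:45.
Emeka ∩ Aarav ∩ Ana: 11:00-13:30, 21:15-21:45.
Emeka ∩ Aarav ∩ Ana ∩ Oona: 12:30-13:30.
Emeka ∩ Aarav ∩ Ana ∩ Oona ∩ Yosef: ∅.
There is no time when everyone is free.
No common window is at least 45 minutes long.

none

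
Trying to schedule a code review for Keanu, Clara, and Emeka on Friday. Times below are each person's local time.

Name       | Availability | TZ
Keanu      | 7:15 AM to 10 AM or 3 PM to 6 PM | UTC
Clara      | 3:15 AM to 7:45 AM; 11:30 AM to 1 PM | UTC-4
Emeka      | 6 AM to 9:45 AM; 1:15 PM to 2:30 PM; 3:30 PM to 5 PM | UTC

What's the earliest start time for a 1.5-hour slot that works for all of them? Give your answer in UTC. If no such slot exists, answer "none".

Keanu in UTC: 07:15-10:00, 15:00-18:00.
Clara in UTC: 07:15-11:45, 15:30-17:00 (add 4h to convert from UTC-4).
Emeka in UTC: 06:00-09:45, 13:15-14:30, 15:30-17:00.
Keanu ∩ Clara: 07:15-10:00, 15:30-17:00.
Keanu ∩ Clara ∩ Emeka: 07:15-09:45, 15:30-17:00.
The first common window of at least 90 minutes is 07:15-09:45, so the earliest start is 07:15.

07:15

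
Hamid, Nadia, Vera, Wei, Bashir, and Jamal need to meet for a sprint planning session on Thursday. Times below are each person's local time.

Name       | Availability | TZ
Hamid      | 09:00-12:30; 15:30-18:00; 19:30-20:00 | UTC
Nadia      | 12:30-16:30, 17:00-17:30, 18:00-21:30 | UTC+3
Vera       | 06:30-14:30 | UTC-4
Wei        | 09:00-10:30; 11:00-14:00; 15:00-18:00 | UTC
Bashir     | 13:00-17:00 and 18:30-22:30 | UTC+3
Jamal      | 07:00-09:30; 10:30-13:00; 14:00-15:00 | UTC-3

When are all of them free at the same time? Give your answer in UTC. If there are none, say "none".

11:00-12:30, 15:30-16:00, 17:00-18:00

Hamid in UTC: 09:00-12:30, 15:30-18:00, 19:30-20:00.
Nadia in UTC: 09:30-13:30, 14:00-14:30, 15:00-18:30 (subtract 3h to convert from UTC+3).
Vera in UTC: 10:30-18:30 (add 4h to convert from UTC-4).
Wei in UTC: 09:00-10:30, 11:00-14:00, 15:00-18:00.
Bashir in UTC: 10:00-14:00, 15:30-19:30 (subtract 3h to convert from UTC+3).
Jamal in UTC: 10:00-12:30, 13:30-16:00, 17:00-18:00 (add 3h to convert from UTC-3).
Hamid ∩ Nadia: 09:30-12:30, 15:30-18:00.
Hamid ∩ Nadia ∩ Vera: 10:30-12:30, 15:30-18:00.
Hamid ∩ Nadia ∩ Vera ∩ Wei: 11:00-12:30, 15:30-18:00.
Hamid ∩ Nadia ∩ Vera ∩ Wei ∩ Bashir: 11:00-12:30, 15:30-18:00.
Hamid ∩ Nadia ∩ Vera ∩ Wei ∩ Bashir ∩ Jamal: 11:00-12:30, 15:30-16:00, 17:00-18:00.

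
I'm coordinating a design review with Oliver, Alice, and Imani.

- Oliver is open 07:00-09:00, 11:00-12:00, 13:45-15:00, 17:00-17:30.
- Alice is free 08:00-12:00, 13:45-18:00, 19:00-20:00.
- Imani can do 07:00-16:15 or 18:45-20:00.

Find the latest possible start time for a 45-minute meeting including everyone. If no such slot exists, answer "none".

Oliver ∩ Alice: 08:00-09:00, 11:00-12:00, 13:45-15:00, 17:00-17:30.
Oliver ∩ Alice ∩ Imani: 08:00-09:00, 11:00-12:00, 13:45-15:00.
The last common window of at least 45 minutes is 13:45-15:00; a 45-minute meeting can start as late as 14:15 and still end by 15:00.

14:15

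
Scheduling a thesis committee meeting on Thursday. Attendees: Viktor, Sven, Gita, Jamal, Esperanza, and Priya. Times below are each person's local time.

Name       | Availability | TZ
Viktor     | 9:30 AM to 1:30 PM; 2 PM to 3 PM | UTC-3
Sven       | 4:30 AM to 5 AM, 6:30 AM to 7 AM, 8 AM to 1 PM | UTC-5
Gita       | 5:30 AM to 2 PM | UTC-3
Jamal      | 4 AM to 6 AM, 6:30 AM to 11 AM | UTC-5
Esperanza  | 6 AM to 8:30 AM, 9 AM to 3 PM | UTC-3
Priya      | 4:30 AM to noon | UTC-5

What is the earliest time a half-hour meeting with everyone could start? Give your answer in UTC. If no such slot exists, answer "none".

13:00

Viktor in UTC: 12:30-16:30, 17:00-18:00 (add 3h to convert from UTC-3).
Sven in UTC: 09:30-10:00, 11:30-12:00, 13:00-18:00 (add 5h to convert from UTC-5).
Gita in UTC: 08:30-17:00 (add 3h to convert from UTC-3).
Jamal in UTC: 09:00-11:00, 11:30-16:00 (add 5h to convert from UTC-5).
Esperanza in UTC: 09:00-11:30, 12:00-18:00 (add 3h to convert from UTC-3).
Priya in UTC: 09:30-17:00 (add 5h to convert from UTC-5).
Viktor ∩ Sven: 13:00-16:30, 17:00-18:00.
Viktor ∩ Sven ∩ Gita: 13:00-16:30.
Viktor ∩ Sven ∩ Gita ∩ Jamal: 13:00-16:00.
Viktor ∩ Sven ∩ Gita ∩ Jamal ∩ Esperanza: 13:00-16:00.
Viktor ∩ Sven ∩ Gita ∩ Jamal ∩ Esperanza ∩ Priya: 13:00-16:00.
The first common window of at least 30 minutes is 13:00-16:00, so the earliest start is 13:00.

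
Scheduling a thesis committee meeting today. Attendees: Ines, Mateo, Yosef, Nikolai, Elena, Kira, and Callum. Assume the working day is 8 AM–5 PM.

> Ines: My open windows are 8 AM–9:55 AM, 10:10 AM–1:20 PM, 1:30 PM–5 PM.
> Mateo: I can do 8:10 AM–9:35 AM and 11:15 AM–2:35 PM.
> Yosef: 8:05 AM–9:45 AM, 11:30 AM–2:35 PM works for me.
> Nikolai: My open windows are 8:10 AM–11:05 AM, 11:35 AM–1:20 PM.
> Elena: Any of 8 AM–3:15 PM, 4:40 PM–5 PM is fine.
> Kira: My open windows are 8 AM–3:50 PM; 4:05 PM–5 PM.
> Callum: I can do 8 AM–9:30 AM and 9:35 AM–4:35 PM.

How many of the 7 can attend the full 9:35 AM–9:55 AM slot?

Ines, Nikolai, Elena, Kira, and Callum can make the full 09:35-09:55 slot — that's 5.

5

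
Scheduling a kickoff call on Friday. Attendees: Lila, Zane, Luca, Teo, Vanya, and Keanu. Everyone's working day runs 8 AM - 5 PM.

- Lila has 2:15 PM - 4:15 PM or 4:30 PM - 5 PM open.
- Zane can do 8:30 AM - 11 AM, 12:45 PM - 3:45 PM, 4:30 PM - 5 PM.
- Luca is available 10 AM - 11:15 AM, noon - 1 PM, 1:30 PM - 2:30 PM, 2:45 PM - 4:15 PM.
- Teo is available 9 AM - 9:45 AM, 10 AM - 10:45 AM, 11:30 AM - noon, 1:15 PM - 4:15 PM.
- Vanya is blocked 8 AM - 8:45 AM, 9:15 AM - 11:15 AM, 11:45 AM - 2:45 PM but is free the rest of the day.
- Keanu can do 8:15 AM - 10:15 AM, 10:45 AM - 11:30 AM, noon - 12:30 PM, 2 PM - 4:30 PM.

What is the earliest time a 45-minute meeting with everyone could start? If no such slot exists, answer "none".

14:45

Lila free: 14:15-16:15, 16:30-17:00.
Zane free: 08:30-11:00, 12:45-15:45, 16:30-17:00.
Luca free: 10:00-11:15, 12:00-13:00, 13:30-14:30, 14:45-16:15.
Teo free: 09:00-09:45, 10:00-10:45, 11:30-12:00, 13:15-16:15.
Vanya free: 08:45-09:15, 11:15-11:45, 14:45-17:00 (invert busy blocks within the working day).
Keanu free: 08:15-10:15, 10:45-11:30, 12:00-12:30, 14:00-16:30.
Lila ∩ Zane: 14:15-15:45, 16:30-17:00.
Lila ∩ Zane ∩ Luca: 14:15-14:30, 14:45-15:45.
Lila ∩ Zane ∩ Luca ∩ Teo: 14:15-14:30, 14:45-15:45.
Lila ∩ Zane ∩ Luca ∩ Teo ∩ Vanya: 14:45-15:45.
Lila ∩ Zane ∩ Luca ∩ Teo ∩ Vanya ∩ Keanu: 14:45-15:45.
The first common window of at least 45 minutes is 14:45-15:45, so the earliest start is 14:45.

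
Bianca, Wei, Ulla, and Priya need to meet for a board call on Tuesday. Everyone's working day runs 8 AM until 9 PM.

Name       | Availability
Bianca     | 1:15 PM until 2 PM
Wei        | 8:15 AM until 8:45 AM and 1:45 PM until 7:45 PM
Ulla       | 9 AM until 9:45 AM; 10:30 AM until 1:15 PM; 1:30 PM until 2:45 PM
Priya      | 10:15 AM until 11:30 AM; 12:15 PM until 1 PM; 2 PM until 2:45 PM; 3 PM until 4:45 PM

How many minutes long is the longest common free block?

Bianca ∩ Wei: 13:45-14:00.
Bianca ∩ Wei ∩ Ulla: 13:45-14:00.
Bianca ∩ Wei ∩ Ulla ∩ Priya: ∅.
There is no time when everyone is free.
No common window exists, so the longest block is 0 minutes.

0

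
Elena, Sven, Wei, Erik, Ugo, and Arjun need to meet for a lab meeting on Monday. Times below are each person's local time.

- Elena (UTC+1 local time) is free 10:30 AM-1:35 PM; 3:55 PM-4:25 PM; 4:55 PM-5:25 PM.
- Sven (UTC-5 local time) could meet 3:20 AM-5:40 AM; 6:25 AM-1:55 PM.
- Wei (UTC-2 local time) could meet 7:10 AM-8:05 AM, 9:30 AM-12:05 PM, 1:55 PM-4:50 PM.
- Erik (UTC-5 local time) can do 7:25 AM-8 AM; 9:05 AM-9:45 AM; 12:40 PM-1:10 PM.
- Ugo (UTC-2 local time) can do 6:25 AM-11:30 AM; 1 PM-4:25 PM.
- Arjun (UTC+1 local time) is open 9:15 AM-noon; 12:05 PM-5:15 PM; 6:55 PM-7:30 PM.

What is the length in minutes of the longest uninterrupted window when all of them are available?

Elena in UTC: 09:30-12:35, 14:55-15:25, 15:55-16:25 (subtract 1h to convert from UTC+1).
Sven in UTC: 08:20-10:40, 11:25-18:55 (add 5h to convert from UTC-5).
Wei in UTC: 09:10-10:05, 11:30-14:05, 15:55-18:50 (add 2h to convert from UTC-2).
Erik in UTC: 12:25-13:00, 14:05-14:45, 17:40-18:10 (add 5h to convert from UTC-5).
Ugo in UTC: 08:25-13:30, 15:00-18:25 (add 2h to convert from UTC-2).
Arjun in UTC: 08:15-11:00, 11:05-16:15, 17:55-18:30 (subtract 1h to convert from UTC+1).
Elena ∩ Sven: 09:30-10:40, 11:25-12:35, 14:55-15:25, 15:55-16:25.
Elena ∩ Sven ∩ Wei: 09:30-10:05, 11:30-12:35, 15:55-16:25.
Elena ∩ Sven ∩ Wei ∩ Erik: 12:25-12:35.
Elena ∩ Sven ∩ Wei ∩ Erik ∩ Ugo: 12:25-12:35.
Elena ∩ Sven ∩ Wei ∩ Erik ∩ Ugo ∩ Arjun: 12:25-12:35.
So the common availability across everyone is 12:25-12:35.
The longest is 12:25-12:35 at 10 minutes.

10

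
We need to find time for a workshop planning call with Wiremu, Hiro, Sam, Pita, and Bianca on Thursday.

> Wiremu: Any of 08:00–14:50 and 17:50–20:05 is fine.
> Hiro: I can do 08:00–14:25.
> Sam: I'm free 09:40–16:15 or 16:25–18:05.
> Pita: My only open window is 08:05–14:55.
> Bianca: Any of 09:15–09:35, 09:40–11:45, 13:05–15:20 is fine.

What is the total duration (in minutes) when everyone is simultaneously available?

Wiremu ∩ Hiro: 08:00-14:25.
Wiremu ∩ Hiro ∩ Sam: 09:40-14:25.
Wiremu ∩ Hiro ∩ Sam ∩ Pita: 09:40-14:25.
Wiremu ∩ Hiro ∩ Sam ∩ Pita ∩ Bianca: 09:40-11:45, 13:05-14:25.
Summing the common windows: 125 + 80 = 205 minutes.

205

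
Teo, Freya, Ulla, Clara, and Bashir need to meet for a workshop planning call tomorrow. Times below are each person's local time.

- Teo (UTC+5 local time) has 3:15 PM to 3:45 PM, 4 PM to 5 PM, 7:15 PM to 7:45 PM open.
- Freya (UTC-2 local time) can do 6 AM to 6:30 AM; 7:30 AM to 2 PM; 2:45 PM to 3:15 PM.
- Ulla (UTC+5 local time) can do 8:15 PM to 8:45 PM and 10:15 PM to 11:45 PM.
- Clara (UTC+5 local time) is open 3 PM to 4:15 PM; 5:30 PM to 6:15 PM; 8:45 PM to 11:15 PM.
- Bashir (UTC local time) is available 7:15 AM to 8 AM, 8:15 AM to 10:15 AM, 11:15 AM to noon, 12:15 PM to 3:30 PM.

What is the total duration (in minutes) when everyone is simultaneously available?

0

Teo in UTC: 10:15-10:45, 11:00-12:00, 14:15-14:45 (subtract 5h to convert from UTC+5).
Freya in UTC: 08:00-08:30, 09:30-16:00, 16:45-17:15 (add 2h to convert from UTC-2).
Ulla in UTC: 15:15-15:45, 17:15-18:45 (subtract 5h to convert from UTC+5).
Clara in UTC: 10:00-11:15, 12:30-13:15, 15:45-18:15 (subtract 5h to convert from UTC+5).
Bashir in UTC: 07:15-08:00, 08:15-10:15, 11:15-12:00, 12:15-15:30.
Teo ∩ Freya: 10:15-10:45, 11:00-12:00, 14:15-14:45.
Teo ∩ Freya ∩ Ulla: ∅.
Teo ∩ Freya ∩ Ulla ∩ Clara: ∅.
Teo ∩ Freya ∩ Ulla ∩ Clara ∩ Bashir: ∅.
There is no time when everyone is free.
There is no common window, so the total is 0 minutes.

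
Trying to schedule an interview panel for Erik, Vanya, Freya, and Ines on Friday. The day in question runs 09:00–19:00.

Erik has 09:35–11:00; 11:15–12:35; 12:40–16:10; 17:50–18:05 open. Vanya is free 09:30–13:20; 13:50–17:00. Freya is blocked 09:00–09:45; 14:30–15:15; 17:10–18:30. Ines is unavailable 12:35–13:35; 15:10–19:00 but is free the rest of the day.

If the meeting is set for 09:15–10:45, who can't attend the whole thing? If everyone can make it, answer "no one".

Erik free: 09:35-11:00, 11:15-12:35, 12:40-16:10, 17:50-18:05.
Vanya free: 09:30-13:20, 13:50-17:00.
Freya free: 09:45-14:30, 15:15-17:10, 18:30-19:00 (invert busy blocks within the working day).
Ines free: 09:00-12:35, 13:35-15:10 (invert busy blocks within the working day).
Erik: not fully free for 09:15-10:45. Vanya: not fully free for 09:15-10:45. Freya: not fully free for 09:15-10:45. Ines: free for 09:15-10:45.

Erik, Freya, Vanya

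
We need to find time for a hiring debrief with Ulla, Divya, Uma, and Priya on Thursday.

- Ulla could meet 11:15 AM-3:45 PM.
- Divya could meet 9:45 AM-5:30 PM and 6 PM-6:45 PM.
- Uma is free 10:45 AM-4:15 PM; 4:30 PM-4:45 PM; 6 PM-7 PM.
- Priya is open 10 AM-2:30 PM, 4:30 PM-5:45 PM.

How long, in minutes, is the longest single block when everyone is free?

Ulla ∩ Divya: 11:15-15:45.
Ulla ∩ Divya ∩ Uma: 11:15-15:45.
Ulla ∩ Divya ∩ Uma ∩ Priya: 11:15-14:30.
The longest is 11:15-14:30 at 195 minutes.

195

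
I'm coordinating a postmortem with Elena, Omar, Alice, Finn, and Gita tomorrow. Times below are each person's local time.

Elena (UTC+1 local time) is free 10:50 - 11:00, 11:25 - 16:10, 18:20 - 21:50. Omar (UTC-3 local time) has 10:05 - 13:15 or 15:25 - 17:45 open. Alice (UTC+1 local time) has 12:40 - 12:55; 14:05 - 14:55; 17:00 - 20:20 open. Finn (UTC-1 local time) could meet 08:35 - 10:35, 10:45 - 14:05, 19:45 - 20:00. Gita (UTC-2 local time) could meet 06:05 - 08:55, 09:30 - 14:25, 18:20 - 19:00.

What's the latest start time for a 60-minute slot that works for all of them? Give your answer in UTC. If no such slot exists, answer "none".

none

Elena in UTC: 09:50-10:00, 10:25-15:10, 17:20-20:50 (subtract 1h to convert from UTC+1).
Omar in UTC: 13:05-16:15, 18:25-20:45 (add 3h to convert from UTC-3).
Alice in UTC: 11:40-11:55, 13:05-13:55, 16:00-19:20 (subtract 1h to convert from UTC+1).
Finn in UTC: 09:35-11:35, 11:45-15:05, 20:45-21:00 (add 1h to convert from UTC-1).
Gita in UTC: 08:05-10:55, 11:30-16:25, 20:20-21:00 (add 2h to convert from UTC-2).
Elena ∩ Omar: 13:05-15:10, 18:25-20:45.
Elena ∩ Omar ∩ Alice: 13:05-13:55, 18:25-19:20.
Elena ∩ Omar ∩ Alice ∩ Finn: 13:05-13:55.
Elena ∩ Omar ∩ Alice ∩ Finn ∩ Gita: 13:05-13:55.
So the common availability across everyone is 13:05-13:55.
No common window is at least 60 minutes long.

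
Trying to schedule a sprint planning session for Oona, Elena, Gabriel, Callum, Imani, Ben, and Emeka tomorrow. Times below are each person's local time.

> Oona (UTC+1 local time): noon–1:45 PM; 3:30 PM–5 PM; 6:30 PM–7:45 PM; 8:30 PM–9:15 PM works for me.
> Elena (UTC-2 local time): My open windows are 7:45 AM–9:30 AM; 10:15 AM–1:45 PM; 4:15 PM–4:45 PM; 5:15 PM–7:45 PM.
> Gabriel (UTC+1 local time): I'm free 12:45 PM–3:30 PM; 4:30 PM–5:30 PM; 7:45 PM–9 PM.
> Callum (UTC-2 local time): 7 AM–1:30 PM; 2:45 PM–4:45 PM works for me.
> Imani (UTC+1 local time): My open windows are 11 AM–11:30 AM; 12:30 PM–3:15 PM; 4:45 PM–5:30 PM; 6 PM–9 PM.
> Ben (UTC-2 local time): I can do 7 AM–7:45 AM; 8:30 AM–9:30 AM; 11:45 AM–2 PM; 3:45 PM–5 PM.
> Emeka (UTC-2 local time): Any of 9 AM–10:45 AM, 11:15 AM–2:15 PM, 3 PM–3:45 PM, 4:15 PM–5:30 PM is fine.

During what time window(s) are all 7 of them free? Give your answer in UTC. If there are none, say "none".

none

Oona in UTC: 11:00-12:45, 14:30-16:00, 17:30-18:45, 19:30-20:15 (subtract 1h to convert from UTC+1).
Elena in UTC: 09:45-11:30, 12:15-15:45, 18:15-18:45, 19:15-21:45 (add 2h to convert from UTC-2).
Gabriel in UTC: 11:45-14:30, 15:30-16:30, 18:45-20:00 (subtract 1h to convert from UTC+1).
Callum in UTC: 09:00-15:30, 16:45-18:45 (add 2h to convert from UTC-2).
Imani in UTC: 10:00-10:30, 11:30-14:15, 15:45-16:30, 17:00-20:00 (subtract 1h to convert from UTC+1).
Ben in UTC: 09:00-09:45, 10:30-11:30, 13:45-16:00, 17:45-19:00 (add 2h to convert from UTC-2).
Emeka in UTC: 11:00-12:45, 13:15-16:15, 17:00-17:45, 18:15-19:30 (add 2h to convert from UTC-2).
Oona ∩ Elena: 11:00-11:30, 12:15-12:45, 14:30-15:45, 18:15-18:45, 19:30-20:15.
Oona ∩ Elena ∩ Gabriel: 12:15-12:45, 15:30-15:45, 19:30-20:00.
Oona ∩ Elena ∩ Gabriel ∩ Callum: 12:15-12:45.
Oona ∩ Elena ∩ Gabriel ∩ Callum ∩ Imani: 12:15-12:45.
Oona ∩ Elena ∩ Gabriel ∩ Callum ∩ Imani ∩ Ben: ∅.
Oona ∩ Elena ∩ Gabriel ∩ Callum ∩ Imani ∩ Ben ∩ Emeka: ∅.
There is no time when everyone is free.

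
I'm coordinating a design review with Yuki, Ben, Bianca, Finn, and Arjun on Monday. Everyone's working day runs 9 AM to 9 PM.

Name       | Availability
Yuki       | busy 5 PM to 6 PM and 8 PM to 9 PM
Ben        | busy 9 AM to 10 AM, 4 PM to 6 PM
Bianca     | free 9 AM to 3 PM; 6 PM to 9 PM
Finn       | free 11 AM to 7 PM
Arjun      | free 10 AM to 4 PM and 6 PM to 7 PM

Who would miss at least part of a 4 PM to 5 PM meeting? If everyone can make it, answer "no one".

Arjun, Ben, Bianca

Yuki free: 09:00-17:00, 18:00-20:00 (invert busy blocks within the working day).
Ben free: 10:00-16:00, 18:00-21:00 (invert busy blocks within the working day).
Bianca free: 09:00-15:00, 18:00-21:00.
Finn free: 11:00-19:00.
Arjun free: 10:00-16:00, 18:00-19:00.
Yuki: free for 16:00-17:00. Ben: not fully free for 16:00-17:00. Bianca: not fully free for 16:00-17:00. Finn: free for 16:00-17:00. Arjun: not fully free for 16:00-17:00.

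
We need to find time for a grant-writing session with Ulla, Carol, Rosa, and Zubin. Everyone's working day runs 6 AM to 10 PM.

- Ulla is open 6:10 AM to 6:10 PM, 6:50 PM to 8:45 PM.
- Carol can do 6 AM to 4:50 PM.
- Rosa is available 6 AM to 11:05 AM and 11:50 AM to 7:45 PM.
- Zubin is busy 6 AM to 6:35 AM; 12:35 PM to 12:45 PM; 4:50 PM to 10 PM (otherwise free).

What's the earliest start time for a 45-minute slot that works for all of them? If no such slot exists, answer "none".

Ulla free: 06:10-18:10, 18:50-20:45.
Carol free: 06:00-16:50.
Rosa free: 06:00-11:05, 11:50-19:45.
Zubin free: 06:35-12:35, 12:45-16:50 (invert busy blocks within the working day).
Ulla ∩ Carol: 06:10-16:50.
Ulla ∩ Carol ∩ Rosa: 06:10-11:05, 11:50-16:50.
Ulla ∩ Carol ∩ Rosa ∩ Zubin: 06:35-11:05, 11:50-12:35, 12:45-16:50.
Those are the intersection windows.
The first common window of at least 45 minutes is 06:35-11:05, so the earliest start is 06:35.

06:35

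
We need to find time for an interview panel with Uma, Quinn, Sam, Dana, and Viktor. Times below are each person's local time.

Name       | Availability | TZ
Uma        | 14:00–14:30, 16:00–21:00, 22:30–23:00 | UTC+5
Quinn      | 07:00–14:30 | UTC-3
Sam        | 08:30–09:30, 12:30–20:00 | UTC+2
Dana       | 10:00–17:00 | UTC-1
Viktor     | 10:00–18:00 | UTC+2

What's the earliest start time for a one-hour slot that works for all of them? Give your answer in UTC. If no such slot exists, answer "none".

11:00

Uma in UTC: 09:00-09:30, 11:00-16:00, 17:30-18:00 (subtract 5h to convert from UTC+5).
Quinn in UTC: 10:00-17:30 (add 3h to convert from UTC-3).
Sam in UTC: 06:30-07:30, 10:30-18:00 (subtract 2h to convert from UTC+2).
Dana in UTC: 11:00-18:00 (add 1h to convert from UTC-1).
Viktor in UTC: 08:00-16:00 (subtract 2h to convert from UTC+2).
Uma ∩ Quinn: 11:00-16:00.
Uma ∩ Quinn ∩ Sam: 11:00-16:00.
Uma ∩ Quinn ∩ Sam ∩ Dana: 11:00-16:00.
Uma ∩ Quinn ∩ Sam ∩ Dana ∩ Viktor: 11:00-16:00.
The first common window of at least 60 minutes is 11:00-16:00, so the earliest start is 11:00.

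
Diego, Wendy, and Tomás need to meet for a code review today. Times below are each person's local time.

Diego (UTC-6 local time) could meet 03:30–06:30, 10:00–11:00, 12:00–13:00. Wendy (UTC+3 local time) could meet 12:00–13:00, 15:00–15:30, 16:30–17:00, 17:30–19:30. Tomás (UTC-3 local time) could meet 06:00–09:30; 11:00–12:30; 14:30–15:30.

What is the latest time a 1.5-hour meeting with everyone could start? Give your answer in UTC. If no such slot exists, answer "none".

Diego in UTC: 09:30-12:30, 16:00-17:00, 18:00-19:00 (add 6h to convert from UTC-6).
Wendy in UTC: 09:00-10:00, 12:00-12:30, 13:30-14:00, 14:30-16:30 (subtract 3h to convert from UTC+3).
Tomás in UTC: 09:00-12:30, 14:00-15:30, 17:30-18:30 (add 3h to convert from UTC-3).
Diego ∩ Wendy: 09:30-10:00, 12:00-12:30, 16:00-16:30.
Diego ∩ Wendy ∩ Tomás: 09:30-10:00, 12:00-12:30.
Those are the intersection windows.
No common window is at least 90 minutes long.

none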